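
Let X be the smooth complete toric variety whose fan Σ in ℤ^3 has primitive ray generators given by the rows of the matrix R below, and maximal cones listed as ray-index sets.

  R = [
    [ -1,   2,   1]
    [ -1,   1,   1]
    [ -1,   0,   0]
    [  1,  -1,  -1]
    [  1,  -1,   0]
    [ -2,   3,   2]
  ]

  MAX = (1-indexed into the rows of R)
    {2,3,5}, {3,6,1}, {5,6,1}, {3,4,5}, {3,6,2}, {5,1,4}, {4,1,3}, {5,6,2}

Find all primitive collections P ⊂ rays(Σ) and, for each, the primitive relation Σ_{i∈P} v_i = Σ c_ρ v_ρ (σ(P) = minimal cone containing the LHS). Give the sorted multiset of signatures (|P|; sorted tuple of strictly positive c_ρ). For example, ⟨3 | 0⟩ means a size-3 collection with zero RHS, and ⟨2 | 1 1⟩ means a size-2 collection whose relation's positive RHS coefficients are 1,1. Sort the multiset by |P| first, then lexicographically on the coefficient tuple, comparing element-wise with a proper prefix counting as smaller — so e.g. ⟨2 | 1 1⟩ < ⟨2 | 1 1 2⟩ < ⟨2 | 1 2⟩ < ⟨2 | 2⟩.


The 5 primitive collections of Σ (r=6, n=3):

  P = {2,4}:  v_{2} + v_{4} = 0 — sig = ⟨2 | 0⟩
  P = {1,2}:  v_{1} + v_{2} = v_{6} — sig = ⟨2 | 1⟩
  P = {4,6}:  v_{4} + v_{6} = v_{1} — sig = ⟨2 | 1⟩
  P = {1,3,5}:  v_{1} + v_{3} + v_{5} = v_{2} — sig = ⟨3 | 1⟩
  P = {3,5,6}:  v_{3} + v_{5} + v_{6} = 2·v_{2} — sig = ⟨3 | 2⟩

Signatures (|P|; sorted positive RHS coefficients), sorted:
{ ⟨2 | 0⟩,  ⟨2 | 1⟩ ×2,  ⟨3 | 1⟩,  ⟨3 | 2⟩ }


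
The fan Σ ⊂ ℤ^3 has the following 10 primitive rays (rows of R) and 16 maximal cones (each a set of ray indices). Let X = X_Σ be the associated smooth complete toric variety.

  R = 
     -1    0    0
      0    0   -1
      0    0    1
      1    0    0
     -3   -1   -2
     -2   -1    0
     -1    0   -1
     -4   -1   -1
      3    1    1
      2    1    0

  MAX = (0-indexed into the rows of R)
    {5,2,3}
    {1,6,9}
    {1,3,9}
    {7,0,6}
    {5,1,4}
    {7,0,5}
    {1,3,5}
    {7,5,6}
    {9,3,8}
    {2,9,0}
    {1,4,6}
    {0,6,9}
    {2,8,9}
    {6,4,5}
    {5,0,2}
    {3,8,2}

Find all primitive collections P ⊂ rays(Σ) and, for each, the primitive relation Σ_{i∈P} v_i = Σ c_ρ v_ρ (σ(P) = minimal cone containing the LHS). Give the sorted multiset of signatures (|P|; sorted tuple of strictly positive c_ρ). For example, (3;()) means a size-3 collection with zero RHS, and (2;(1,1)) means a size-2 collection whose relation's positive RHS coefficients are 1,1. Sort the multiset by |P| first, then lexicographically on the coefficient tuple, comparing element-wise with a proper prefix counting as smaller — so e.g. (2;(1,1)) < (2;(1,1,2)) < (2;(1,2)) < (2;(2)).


The 24 primitive collections of Σ (r=10, n=3):

  • {0,3}:  v_{0} + v_{3} = 0 ; sig = (2;())
  • {1,2}:  v_{1} + v_{2} = 0 ; sig = (2;())
  • {5,9}:  v_{5} + v_{9} = 0 ; sig = (2;())
  • {0,1}:  v_{0} + v_{1} = v_{6} ; sig = (2;(1))
  • {2,6}:  v_{2} + v_{6} = v_{0} ; sig = (2;(1))
  • {3,6}:  v_{3} + v_{6} = v_{1} ; sig = (2;(1))
  • {4,8}:  v_{4} + v_{8} = v_{1} ; sig = (2;(1))
  • {6,8}:  v_{6} + v_{8} = v_{9} ; sig = (2;(1))
  • {7,8}:  v_{7} + v_{8} = v_{0} ; sig = (2;(1))
  • {0,8}:  v_{0} + v_{8} = v_{2} + v_{9} ; sig = (2;(1,1))
  • {1,8}:  v_{1} + v_{8} = v_{3} + v_{9} ; sig = (2;(1,1))
  • {2,4}:  v_{2} + v_{4} = v_{5} + v_{6} ; sig = (2;(1,1))
  • {3,7}:  v_{3} + v_{7} = v_{5} + v_{6} ; sig = (2;(1,1))
  • {4,9}:  v_{4} + v_{9} = v_{1} + v_{6} ; sig = (2;(1,1))
  • {5,8}:  v_{5} + v_{8} = v_{2} + v_{3} ; sig = (2;(1,1))
  • {7,9}:  v_{7} + v_{9} = v_{0} + v_{6} ; sig = (2;(1,1))
  • {0,4}:  v_{0} + v_{4} = v_{5} + 2·v_{6} ; sig = (2;(1,2))
  • {1,7}:  v_{1} + v_{7} = v_{5} + 2·v_{6} ; sig = (2;(1,2))
  • {2,7}:  v_{2} + v_{7} = 2·v_{0} + v_{5} ; sig = (2;(1,2))
  • {3,4}:  v_{3} + v_{4} = 2·v_{1} + v_{5} ; sig = (2;(1,2))
  • {4,7}:  v_{4} + v_{7} = 2·v_{5} + 3·v_{6} ; sig = (2;(2,3))
  • {0,5,6}:  v_{0} + v_{5} + v_{6} = v_{7} ; sig = (3;(1))
  • {1,5,6}:  v_{1} + v_{5} + v_{6} = v_{4} ; sig = (3;(1))
  • {2,3,9}:  v_{2} + v_{3} + v_{9} = v_{8} ; sig = (3;(1))

Sorted signature multiset PRS(X):
{ (2;()) ×3,  (2;(1)) ×6,  (2;(1,1)) ×7,  (2;(1,2)) ×4,  (2;(2,3)),  (3;(1)) ×3 }


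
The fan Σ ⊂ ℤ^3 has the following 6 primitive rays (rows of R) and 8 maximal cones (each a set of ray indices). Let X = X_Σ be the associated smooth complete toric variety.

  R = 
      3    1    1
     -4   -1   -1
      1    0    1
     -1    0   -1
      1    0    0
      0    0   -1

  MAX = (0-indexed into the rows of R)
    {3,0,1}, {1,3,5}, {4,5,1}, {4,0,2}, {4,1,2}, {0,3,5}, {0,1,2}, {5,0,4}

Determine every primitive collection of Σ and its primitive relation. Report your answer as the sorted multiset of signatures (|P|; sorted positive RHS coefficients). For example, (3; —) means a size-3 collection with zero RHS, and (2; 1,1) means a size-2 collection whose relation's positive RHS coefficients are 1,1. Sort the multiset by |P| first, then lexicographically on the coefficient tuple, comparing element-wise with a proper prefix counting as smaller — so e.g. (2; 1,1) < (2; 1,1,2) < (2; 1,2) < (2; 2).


Δ(Σ) — 6 vertices, 5 min non-faces:

  P={2,3}:  v_{2} + v_{3} = 0 — sig = (2; —)
  P={2,5}:  v_{2} + v_{5} = v_{4} — sig = (2; 1)
  P={3,4}:  v_{3} + v_{4} = v_{5} — sig = (2; 1)
  P={0,1,4}:  v_{0} + v_{1} + v_{4} = 0 — sig = (3; —)
  P={0,1,5}:  v_{0} + v_{1} + v_{5} = v_{3} — sig = (3; 1)

Signatures (|P|; sorted positive RHS coefficients), sorted:
[(2; —), (2; 1), (2; 1), (3; —), (3; 1)]


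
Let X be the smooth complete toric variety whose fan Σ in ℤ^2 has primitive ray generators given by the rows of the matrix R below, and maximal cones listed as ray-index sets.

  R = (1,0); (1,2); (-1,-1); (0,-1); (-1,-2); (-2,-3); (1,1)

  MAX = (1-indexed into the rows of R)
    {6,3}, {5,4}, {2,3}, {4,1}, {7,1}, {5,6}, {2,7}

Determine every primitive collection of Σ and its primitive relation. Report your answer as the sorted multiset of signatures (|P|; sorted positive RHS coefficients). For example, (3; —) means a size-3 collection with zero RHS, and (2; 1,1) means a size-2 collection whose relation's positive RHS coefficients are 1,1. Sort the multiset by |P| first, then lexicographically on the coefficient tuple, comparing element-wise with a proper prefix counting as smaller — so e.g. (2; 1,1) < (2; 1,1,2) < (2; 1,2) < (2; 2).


14 minimal non-faces of Δ(Σ) (on 7 rays):

  {2,5}:  v_{2} + v_{5} = 0  ⟹  sig = (2; —)
  {3,7}:  v_{3} + v_{7} = 0  ⟹  sig = (2; —)
  {1,3}:  v_{1} + v_{3} = v_{4}  ⟹  sig = (2; 1)
  {2,4}:  v_{2} + v_{4} = v_{7}  ⟹  sig = (2; 1)
  {2,6}:  v_{2} + v_{6} = v_{3}  ⟹  sig = (2; 1)
  {3,4}:  v_{3} + v_{4} = v_{5}  ⟹  sig = (2; 1)
  {3,5}:  v_{3} + v_{5} = v_{6}  ⟹  sig = (2; 1)
  {4,7}:  v_{4} + v_{7} = v_{1}  ⟹  sig = (2; 1)
  {5,7}:  v_{5} + v_{7} = v_{4}  ⟹  sig = (2; 1)
  {6,7}:  v_{6} + v_{7} = v_{5}  ⟹  sig = (2; 1)
  {1,6}:  v_{1} + v_{6} = v_{4} + v_{5}  ⟹  sig = (2; 1,1)
  {1,2}:  v_{1} + v_{2} = 2·v_{7}  ⟹  sig = (2; 2)
  {1,5}:  v_{1} + v_{5} = 2·v_{4}  ⟹  sig = (2; 2)
  {4,6}:  v_{4} + v_{6} = 2·v_{5}  ⟹  sig = (2; 2)

so the primitive-relation signature multiset is
    |P|=2: 14 collections, coeffs (), (), (1), (1), (1), (1), (1), (1), (1), (1), (1,1), (2), (2), (2)


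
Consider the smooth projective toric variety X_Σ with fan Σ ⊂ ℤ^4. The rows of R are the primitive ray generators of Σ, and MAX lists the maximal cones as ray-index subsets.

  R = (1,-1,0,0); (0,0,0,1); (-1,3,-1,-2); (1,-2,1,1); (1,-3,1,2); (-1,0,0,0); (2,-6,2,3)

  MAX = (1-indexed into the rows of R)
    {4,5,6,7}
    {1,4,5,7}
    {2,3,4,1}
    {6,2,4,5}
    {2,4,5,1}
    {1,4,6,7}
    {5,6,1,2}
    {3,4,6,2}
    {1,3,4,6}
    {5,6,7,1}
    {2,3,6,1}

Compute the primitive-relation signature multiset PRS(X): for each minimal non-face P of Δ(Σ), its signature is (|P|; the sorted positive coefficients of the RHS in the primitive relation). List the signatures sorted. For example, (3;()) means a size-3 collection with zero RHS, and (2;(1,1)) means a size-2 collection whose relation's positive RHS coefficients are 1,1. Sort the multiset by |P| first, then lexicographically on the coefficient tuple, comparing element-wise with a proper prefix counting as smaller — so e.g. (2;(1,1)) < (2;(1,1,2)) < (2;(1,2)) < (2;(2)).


The 5 primitive collections of Σ (r=7, n=4):

  • {3,5}:  v_{3} + v_{5} = 0  ⟹  sig = (2;())
  • {3,7}:  v_{3} + v_{7} = v_{1} + v_{4} + v_{6}  ⟹  sig = (2;(1,1,1))
  • {2,7}:  v_{2} + v_{7} = 2·v_{5}  ⟹  sig = (2;(2))
  • {1,2,4,6}:  v_{1} + v_{2} + v_{4} + v_{6} = v_{5}  ⟹  sig = (4;(1))
  • {1,4,5,6}:  v_{1} + v_{4} + v_{5} + v_{6} = v_{7}  ⟹  sig = (4;(1))

Hence PRS(X_Σ) =
[(2;()), (2;(1,1,1)), (2;(2)), (4;(1)), (4;(1))]


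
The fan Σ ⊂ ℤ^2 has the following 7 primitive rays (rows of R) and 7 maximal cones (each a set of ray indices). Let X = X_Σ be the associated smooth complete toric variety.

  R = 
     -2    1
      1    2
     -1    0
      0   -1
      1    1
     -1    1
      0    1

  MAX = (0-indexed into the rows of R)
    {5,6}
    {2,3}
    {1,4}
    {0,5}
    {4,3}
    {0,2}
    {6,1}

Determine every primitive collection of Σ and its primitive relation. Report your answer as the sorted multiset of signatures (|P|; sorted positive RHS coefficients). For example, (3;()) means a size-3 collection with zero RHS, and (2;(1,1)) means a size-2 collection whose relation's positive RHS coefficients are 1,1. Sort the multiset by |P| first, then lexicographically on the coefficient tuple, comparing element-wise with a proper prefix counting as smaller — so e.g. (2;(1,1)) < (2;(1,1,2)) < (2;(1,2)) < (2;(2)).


Primitive collections (14):

  P={3,6}:  v_{3} + v_{6} = 0  ⇒ sig = (2;())
  P={1,3}:  v_{1} + v_{3} = v_{4}  ⇒ sig = (2;(1))
  P={2,4}:  v_{2} + v_{4} = v_{6}  ⇒ sig = (2;(1))
  P={2,5}:  v_{2} + v_{5} = v_{0}  ⇒ sig = (2;(1))
  P={2,6}:  v_{2} + v_{6} = v_{5}  ⇒ sig = (2;(1))
  P={3,5}:  v_{3} + v_{5} = v_{2}  ⇒ sig = (2;(1))
  P={4,6}:  v_{4} + v_{6} = v_{1}  ⇒ sig = (2;(1))
  P={0,4}:  v_{0} + v_{4} = v_{5} + v_{6}  ⇒ sig = (2;(1,1))
  P={0,1}:  v_{0} + v_{1} = v_{5} + 2·v_{6}  ⇒ sig = (2;(1,2))
  P={0,3}:  v_{0} + v_{3} = 2·v_{2}  ⇒ sig = (2;(2))
  P={0,6}:  v_{0} + v_{6} = 2·v_{5}  ⇒ sig = (2;(2))
  P={1,2}:  v_{1} + v_{2} = 2·v_{6}  ⇒ sig = (2;(2))
  P={4,5}:  v_{4} + v_{5} = 2·v_{6}  ⇒ sig = (2;(2))
  P={1,5}:  v_{1} + v_{5} = 3·v_{6}  ⇒ sig = (2;(3))

Sorted signature multiset PRS(X):
[(2;()), (2;(1)), (2;(1)), (2;(1)), (2;(1)), (2;(1)), (2;(1)), (2;(1,1)), (2;(1,2)), (2;(2)), (2;(2)), (2;(2)), (2;(2)), (2;(3))]


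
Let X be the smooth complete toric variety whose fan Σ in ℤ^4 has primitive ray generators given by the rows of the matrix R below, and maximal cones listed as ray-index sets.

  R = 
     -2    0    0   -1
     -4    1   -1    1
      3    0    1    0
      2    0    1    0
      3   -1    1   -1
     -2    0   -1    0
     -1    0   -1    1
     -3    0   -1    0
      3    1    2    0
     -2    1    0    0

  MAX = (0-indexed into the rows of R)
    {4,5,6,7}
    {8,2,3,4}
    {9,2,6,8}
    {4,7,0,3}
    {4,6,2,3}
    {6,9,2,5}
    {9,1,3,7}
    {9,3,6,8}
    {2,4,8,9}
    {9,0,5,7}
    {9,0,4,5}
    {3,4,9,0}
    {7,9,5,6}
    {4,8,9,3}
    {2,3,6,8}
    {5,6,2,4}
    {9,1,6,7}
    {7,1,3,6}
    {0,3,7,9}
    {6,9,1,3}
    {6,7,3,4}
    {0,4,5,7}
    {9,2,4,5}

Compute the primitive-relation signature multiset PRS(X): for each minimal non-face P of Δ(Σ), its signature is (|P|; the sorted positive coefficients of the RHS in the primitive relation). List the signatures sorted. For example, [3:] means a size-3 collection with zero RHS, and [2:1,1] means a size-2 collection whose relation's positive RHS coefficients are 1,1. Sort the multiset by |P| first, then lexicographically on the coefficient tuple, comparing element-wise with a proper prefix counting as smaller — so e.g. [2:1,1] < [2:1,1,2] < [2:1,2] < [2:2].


17 collections generate NE(X_Σ); each relation:

  P = {2,7}:  v_{2} + v_{7} = 0  →  sig = [2:]
  P = {3,5}:  v_{3} + v_{5} = 0  →  sig = [2:]
  P = {0,6}:  v_{0} + v_{6} = v_{7}  →  sig = [2:1]
  P = {0,2}:  v_{0} + v_{2} = v_{4} + v_{9}  →  sig = [2:1,1]
  P = {1,4}:  v_{1} + v_{4} = v_{3} + v_{7}  →  sig = [2:1,1]
  P = {5,8}:  v_{5} + v_{8} = v_{2} + v_{9}  →  sig = [2:1,1]
  P = {7,8}:  v_{7} + v_{8} = v_{3} + v_{9}  →  sig = [2:1,1]
  P = {1,2}:  v_{1} + v_{2} = v_{3} + v_{6} + v_{9}  →  sig = [2:1,1,1]
  P = {1,5}:  v_{1} + v_{5} = v_{6} + v_{7} + v_{9}  →  sig = [2:1,1,1]
  P = {0,1}:  v_{0} + v_{1} = v_{3} + 2·v_{7} + v_{9}  →  sig = [2:1,1,2]
  P = {0,8}:  v_{0} + v_{8} = v_{3} + v_{4} + 2·v_{9}  →  sig = [2:1,1,2]
  P = {1,8}:  v_{1} + v_{8} = 2·v_{3} + v_{6} + 2·v_{9}  →  sig = [2:1,2,2]
  P = {4,6,9}:  v_{4} + v_{6} + v_{9} = 0  →  sig = [3:]
  P = {2,3,9}:  v_{2} + v_{3} + v_{9} = v_{8}  →  sig = [3:1]
  P = {4,7,9}:  v_{4} + v_{7} + v_{9} = v_{0}  →  sig = [3:1]
  P = {4,6,8}:  v_{4} + v_{6} + v_{8} = v_{2} + v_{3}  →  sig = [3:1,1]
  P = {3,6,7,9}:  v_{3} + v_{6} + v_{7} + v_{9} = v_{1}  →  sig = [4:1]

Hence PRS(X_Σ) =
    |P|=2: 12 collections, coeffs (), (), (1), (1,1), (1,1), (1,1), (1,1), (1,1,1), (1,1,1), (1,1,2), (1,1,2), (1,2,2)
    |P|=3: 4 collections, coeffs (), (1), (1), (1,1)
    |P|=4: 1 collection, coeffs (1)


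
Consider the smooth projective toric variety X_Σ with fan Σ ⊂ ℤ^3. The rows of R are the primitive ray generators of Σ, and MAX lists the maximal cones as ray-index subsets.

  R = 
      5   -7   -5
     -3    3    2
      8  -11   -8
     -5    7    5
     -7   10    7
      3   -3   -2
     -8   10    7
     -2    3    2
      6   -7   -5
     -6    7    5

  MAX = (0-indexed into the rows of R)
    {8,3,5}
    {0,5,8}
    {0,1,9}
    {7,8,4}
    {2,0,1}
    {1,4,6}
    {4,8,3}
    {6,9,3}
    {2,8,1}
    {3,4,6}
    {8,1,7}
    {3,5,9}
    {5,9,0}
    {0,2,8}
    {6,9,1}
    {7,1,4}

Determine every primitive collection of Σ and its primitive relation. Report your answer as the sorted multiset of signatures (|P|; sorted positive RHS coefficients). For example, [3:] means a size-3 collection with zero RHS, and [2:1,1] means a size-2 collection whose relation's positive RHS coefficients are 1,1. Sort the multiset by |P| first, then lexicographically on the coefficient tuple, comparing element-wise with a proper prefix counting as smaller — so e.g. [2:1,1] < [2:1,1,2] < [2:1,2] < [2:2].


The 23 primitive collections of Σ (r=10, n=3):

  P = {0,3}:  v_{0} + v_{3} = 0  →  sig = [2:]
  P = {1,5}:  v_{1} + v_{5} = 0  →  sig = [2:]
  P = {8,9}:  v_{8} + v_{9} = 0  →  sig = [2:]
  P = {0,4}:  v_{0} + v_{4} = v_{7}  →  sig = [2:1]
  P = {0,6}:  v_{0} + v_{6} = v_{1}  →  sig = [2:1]
  P = {1,3}:  v_{1} + v_{3} = v_{6}  →  sig = [2:1]
  P = {3,7}:  v_{3} + v_{7} = v_{4}  →  sig = [2:1]
  P = {5,6}:  v_{5} + v_{6} = v_{3}  →  sig = [2:1]
  P = {6,8}:  v_{6} + v_{8} = v_{7}  →  sig = [2:1]
  P = {7,9}:  v_{7} + v_{9} = v_{6}  →  sig = [2:1]
  P = {0,7}:  v_{0} + v_{7} = v_{1} + v_{8}  →  sig = [2:1,1]
  P = {2,3}:  v_{2} + v_{3} = v_{1} + v_{8}  →  sig = [2:1,1]
  P = {2,5}:  v_{2} + v_{5} = v_{0} + v_{8}  →  sig = [2:1,1]
  P = {2,9}:  v_{2} + v_{9} = v_{0} + v_{1}  →  sig = [2:1,1]
  P = {4,9}:  v_{4} + v_{9} = v_{3} + v_{6}  →  sig = [2:1,1]
  P = {5,7}:  v_{5} + v_{7} = v_{3} + v_{8}  →  sig = [2:1,1]
  P = {6,7}:  v_{6} + v_{7} = v_{1} + v_{4}  →  sig = [2:1,1]
  P = {2,4}:  v_{2} + v_{4} = v_{1} + v_{7} + v_{8}  →  sig = [2:1,1,1]
  P = {2,6}:  v_{2} + v_{6} = 2·v_{1} + v_{8}  →  sig = [2:1,2]
  P = {4,5}:  v_{4} + v_{5} = 2·v_{3} + v_{8}  →  sig = [2:1,2]
  P = {2,7}:  v_{2} + v_{7} = 2·v_{1} + 2·v_{8}  →  sig = [2:2,2]
  P = {0,1,8}:  v_{0} + v_{1} + v_{8} = v_{2}  →  sig = [3:1]
  P = {1,4,8}:  v_{1} + v_{4} + v_{8} = 2·v_{7}  →  sig = [3:2]

Sorted signature multiset PRS(X):
[[2:], [2:], [2:], [2:1], [2:1], [2:1], [2:1], [2:1], [2:1], [2:1], [2:1,1], [2:1,1], [2:1,1], [2:1,1], [2:1,1], [2:1,1], [2:1,1], [2:1,1,1], [2:1,2], [2:1,2], [2:2,2], [3:1], [3:2]]


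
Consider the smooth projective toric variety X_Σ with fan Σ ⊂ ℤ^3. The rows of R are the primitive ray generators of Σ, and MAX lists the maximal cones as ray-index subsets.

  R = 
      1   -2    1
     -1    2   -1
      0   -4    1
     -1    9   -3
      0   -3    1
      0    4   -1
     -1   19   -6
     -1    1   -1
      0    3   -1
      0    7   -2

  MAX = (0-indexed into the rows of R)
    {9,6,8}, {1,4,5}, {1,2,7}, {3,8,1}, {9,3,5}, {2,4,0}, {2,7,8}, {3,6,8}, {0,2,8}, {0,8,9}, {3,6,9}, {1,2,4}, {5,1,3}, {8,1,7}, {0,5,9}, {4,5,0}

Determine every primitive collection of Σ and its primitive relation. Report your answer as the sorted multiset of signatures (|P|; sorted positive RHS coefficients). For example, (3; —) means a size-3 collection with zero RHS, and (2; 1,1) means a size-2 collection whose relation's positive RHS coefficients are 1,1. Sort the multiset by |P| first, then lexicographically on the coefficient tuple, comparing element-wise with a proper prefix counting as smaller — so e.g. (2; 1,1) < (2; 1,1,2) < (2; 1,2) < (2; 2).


Σ has 23 primitive collections:

  P={0,1}:  v_{0} + v_{1} = 0  ⇒ sig = (2; —)
  P={2,5}:  v_{2} + v_{5} = 0  ⇒ sig = (2; —)
  P={4,8}:  v_{4} + v_{8} = 0  ⇒ sig = (2; —)
  P={0,3}:  v_{0} + v_{3} = v_{9}  ⇒ sig = (2; 1)
  P={1,9}:  v_{1} + v_{9} = v_{3}  ⇒ sig = (2; 1)
  P={2,9}:  v_{2} + v_{9} = v_{8}  ⇒ sig = (2; 1)
  P={4,9}:  v_{4} + v_{9} = v_{5}  ⇒ sig = (2; 1)
  P={5,8}:  v_{5} + v_{8} = v_{9}  ⇒ sig = (2; 1)
  P={0,7}:  v_{0} + v_{7} = v_{2} + v_{8}  ⇒ sig = (2; 1,1)
  P={2,3}:  v_{2} + v_{3} = v_{1} + v_{8}  ⇒ sig = (2; 1,1)
  P={3,4}:  v_{3} + v_{4} = v_{1} + v_{5}  ⇒ sig = (2; 1,1)
  P={4,6}:  v_{4} + v_{6} = v_{3} + v_{9}  ⇒ sig = (2; 1,1)
  P={4,7}:  v_{4} + v_{7} = v_{1} + v_{2}  ⇒ sig = (2; 1,1)
  P={5,7}:  v_{5} + v_{7} = v_{1} + v_{8}  ⇒ sig = (2; 1,1)
  P={6,7}:  v_{6} + v_{7} = v_{1} + v_{3} + 3·v_{8}  ⇒ sig = (2; 1,1,3)
  P={0,6}:  v_{0} + v_{6} = v_{8} + 2·v_{9}  ⇒ sig = (2; 1,2)
  P={1,6}:  v_{1} + v_{6} = 2·v_{3} + v_{8}  ⇒ sig = (2; 1,2)
  P={2,6}:  v_{2} + v_{6} = v_{3} + 2·v_{8}  ⇒ sig = (2; 1,2)
  P={5,6}:  v_{5} + v_{6} = v_{3} + 2·v_{9}  ⇒ sig = (2; 1,2)
  P={7,9}:  v_{7} + v_{9} = v_{1} + 2·v_{8}  ⇒ sig = (2; 1,2)
  P={3,7}:  v_{3} + v_{7} = 2·v_{1} + 2·v_{8}  ⇒ sig = (2; 2,2)
  P={1,2,8}:  v_{1} + v_{2} + v_{8} = v_{7}  ⇒ sig = (3; 1)
  P={3,8,9}:  v_{3} + v_{8} + v_{9} = v_{6}  ⇒ sig = (3; 1)

Sorted signature multiset PRS(X):
    |P|=2: 21 collections, coeffs (), (), (), (1), (1), (1), (1), (1), (1,1), (1,1), (1,1), (1,1), (1,1), (1,1), (1,1,3), (1,2), (1,2), (1,2), (1,2), (1,2), (2,2)
    |P|=3: 2 collections, coeffs (1), (1)


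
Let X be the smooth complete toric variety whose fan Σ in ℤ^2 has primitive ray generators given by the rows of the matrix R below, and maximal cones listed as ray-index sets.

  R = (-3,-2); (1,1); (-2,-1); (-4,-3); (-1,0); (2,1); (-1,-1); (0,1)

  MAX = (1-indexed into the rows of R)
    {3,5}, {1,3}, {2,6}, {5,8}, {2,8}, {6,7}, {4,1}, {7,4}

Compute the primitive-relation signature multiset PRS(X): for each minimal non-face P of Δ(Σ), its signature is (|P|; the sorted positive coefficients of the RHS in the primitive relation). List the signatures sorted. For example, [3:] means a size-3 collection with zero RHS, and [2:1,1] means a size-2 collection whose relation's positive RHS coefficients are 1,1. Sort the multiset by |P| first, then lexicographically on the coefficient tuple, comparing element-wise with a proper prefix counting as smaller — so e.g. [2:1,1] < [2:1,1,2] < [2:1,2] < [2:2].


Σ has 20 primitive collections:

  P={2,7}:  v_{2} + v_{7} = 0  ⟹  sig = [2:]
  P={3,6}:  v_{3} + v_{6} = 0  ⟹  sig = [2:]
  P={1,2}:  v_{1} + v_{2} = v_{3}  ⟹  sig = [2:1]
  P={1,6}:  v_{1} + v_{6} = v_{7}  ⟹  sig = [2:1]
  P={1,7}:  v_{1} + v_{7} = v_{4}  ⟹  sig = [2:1]
  P={2,3}:  v_{2} + v_{3} = v_{5}  ⟹  sig = [2:1]
  P={2,4}:  v_{2} + v_{4} = v_{1}  ⟹  sig = [2:1]
  P={2,5}:  v_{2} + v_{5} = v_{8}  ⟹  sig = [2:1]
  P={3,7}:  v_{3} + v_{7} = v_{1}  ⟹  sig = [2:1]
  P={5,6}:  v_{5} + v_{6} = v_{2}  ⟹  sig = [2:1]
  P={5,7}:  v_{5} + v_{7} = v_{3}  ⟹  sig = [2:1]
  P={7,8}:  v_{7} + v_{8} = v_{5}  ⟹  sig = [2:1]
  P={1,8}:  v_{1} + v_{8} = v_{3} + v_{5}  ⟹  sig = [2:1,1]
  P={4,5}:  v_{4} + v_{5} = v_{1} + v_{3}  ⟹  sig = [2:1,1]
  P={1,5}:  v_{1} + v_{5} = 2·v_{3}  ⟹  sig = [2:2]
  P={3,4}:  v_{3} + v_{4} = 2·v_{1}  ⟹  sig = [2:2]
  P={3,8}:  v_{3} + v_{8} = 2·v_{5}  ⟹  sig = [2:2]
  P={4,6}:  v_{4} + v_{6} = 2·v_{7}  ⟹  sig = [2:2]
  P={4,8}:  v_{4} + v_{8} = 2·v_{3}  ⟹  sig = [2:2]
  P={6,8}:  v_{6} + v_{8} = 2·v_{2}  ⟹  sig = [2:2]

Signatures (|P|; sorted positive RHS coefficients), sorted:
{ [2:] ×2,  [2:1] ×10,  [2:1,1] ×2,  [2:2] ×6 }


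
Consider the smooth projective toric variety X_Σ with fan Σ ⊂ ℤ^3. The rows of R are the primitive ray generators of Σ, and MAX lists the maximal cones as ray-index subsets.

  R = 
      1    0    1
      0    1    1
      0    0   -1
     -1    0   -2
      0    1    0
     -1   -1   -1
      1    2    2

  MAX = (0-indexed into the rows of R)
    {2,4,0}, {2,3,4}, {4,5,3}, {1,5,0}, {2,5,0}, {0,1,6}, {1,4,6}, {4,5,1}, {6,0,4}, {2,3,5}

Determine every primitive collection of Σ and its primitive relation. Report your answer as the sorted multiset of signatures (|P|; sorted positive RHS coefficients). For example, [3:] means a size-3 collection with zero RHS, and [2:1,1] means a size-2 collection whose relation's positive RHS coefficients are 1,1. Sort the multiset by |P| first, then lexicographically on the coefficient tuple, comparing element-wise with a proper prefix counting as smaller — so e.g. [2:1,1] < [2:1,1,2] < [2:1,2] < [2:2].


|primitive collections| = 9. Relations:

  P = {0,3}:  v_{0} + v_{3} = v_{2}  ⟹  sig = [2:1]
  P = {1,2}:  v_{1} + v_{2} = v_{4}  ⟹  sig = [2:1]
  P = {5,6}:  v_{5} + v_{6} = v_{1}  ⟹  sig = [2:1]
  P = {1,3}:  v_{1} + v_{3} = 2·v_{4} + v_{5}  ⟹  sig = [2:1,2]
  P = {2,6}:  v_{2} + v_{6} = v_{0} + 2·v_{4}  ⟹  sig = [2:1,2]
  P = {3,6}:  v_{3} + v_{6} = 2·v_{4}  ⟹  sig = [2:2]
  P = {0,4,5}:  v_{0} + v_{4} + v_{5} = 0  ⟹  sig = [3:]
  P = {0,1,4}:  v_{0} + v_{1} + v_{4} = v_{6}  ⟹  sig = [3:1]
  P = {2,4,5}:  v_{2} + v_{4} + v_{5} = v_{3}  ⟹  sig = [3:1]

Sorted signature multiset PRS(X):
    [2:1]
    [2:1]
    [2:1]
    [2:1,2]
    [2:1,2]
    [2:2]
    [3:]
    [3:1]
    [3:1]


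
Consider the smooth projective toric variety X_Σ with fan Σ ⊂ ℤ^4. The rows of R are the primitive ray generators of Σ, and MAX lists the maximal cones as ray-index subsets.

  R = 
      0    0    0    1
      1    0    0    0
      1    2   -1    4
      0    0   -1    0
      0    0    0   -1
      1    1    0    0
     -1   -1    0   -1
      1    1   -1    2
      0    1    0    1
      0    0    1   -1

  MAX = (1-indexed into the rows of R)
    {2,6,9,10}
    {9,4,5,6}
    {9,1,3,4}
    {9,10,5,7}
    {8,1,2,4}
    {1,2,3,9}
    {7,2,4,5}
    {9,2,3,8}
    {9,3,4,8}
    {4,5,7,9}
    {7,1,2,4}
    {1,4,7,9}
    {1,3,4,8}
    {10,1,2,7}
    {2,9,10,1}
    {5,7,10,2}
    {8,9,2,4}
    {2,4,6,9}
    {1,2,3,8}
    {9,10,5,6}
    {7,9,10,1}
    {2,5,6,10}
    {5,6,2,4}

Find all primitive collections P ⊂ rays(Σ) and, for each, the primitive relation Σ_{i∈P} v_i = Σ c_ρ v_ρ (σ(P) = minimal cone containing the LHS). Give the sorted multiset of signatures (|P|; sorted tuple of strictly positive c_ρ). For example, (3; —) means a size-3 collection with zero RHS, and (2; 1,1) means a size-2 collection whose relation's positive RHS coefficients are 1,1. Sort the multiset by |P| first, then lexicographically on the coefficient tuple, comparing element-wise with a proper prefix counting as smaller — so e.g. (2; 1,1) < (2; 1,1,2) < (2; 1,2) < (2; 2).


The 17 primitive collections of Σ (r=10, n=4):

  • {1,5}:  v_{1} + v_{5} = 0  →  sig = (2; —)
  • {4,10}:  v_{4} + v_{10} = v_{5}  →  sig = (2; 1)
  • {6,7}:  v_{6} + v_{7} = v_{5}  →  sig = (2; 1)
  • {1,6}:  v_{1} + v_{6} = v_{2} + v_{9}  →  sig = (2; 1,1)
  • {3,5}:  v_{3} + v_{5} = v_{8} + v_{9}  →  sig = (2; 1,1)
  • {7,8}:  v_{7} + v_{8} = v_{1} + v_{4}  →  sig = (2; 1,1)
  • {8,10}:  v_{8} + v_{10} = v_{2} + v_{9}  →  sig = (2; 1,1)
  • {5,8}:  v_{5} + v_{8} = v_{2} + v_{4} + v_{9}  →  sig = (2; 1,1,1)
  • {3,6}:  v_{3} + v_{6} = v_{2} + v_{8} + 2·v_{9}  →  sig = (2; 1,1,2)
  • {3,7}:  v_{3} + v_{7} = 2·v_{1} + v_{4} + v_{9}  →  sig = (2; 1,1,2)
  • {3,10}:  v_{3} + v_{10} = v_{1} + v_{2} + 2·v_{9}  →  sig = (2; 1,1,2)
  • {6,8}:  v_{6} + v_{8} = 2·v_{2} + v_{4} + 2·v_{9}  →  sig = (2; 1,2,2)
  • {2,7,9}:  v_{2} + v_{7} + v_{9} = 0  →  sig = (3; —)
  • {1,8,9}:  v_{1} + v_{8} + v_{9} = v_{3}  →  sig = (3; 1)
  • {2,5,9}:  v_{2} + v_{5} + v_{9} = v_{6}  →  sig = (3; 1)
  • {2,3,4}:  v_{2} + v_{3} + v_{4} = 2·v_{8}  →  sig = (3; 2)
  • {1,2,4,9}:  v_{1} + v_{2} + v_{4} + v_{9} = v_{8}  →  sig = (4; 1)

Sorted signature multiset PRS(X):
[(2; —), (2; 1), (2; 1), (2; 1,1), (2; 1,1), (2; 1,1), (2; 1,1), (2; 1,1,1), (2; 1,1,2), (2; 1,1,2), (2; 1,1,2), (2; 1,2,2), (3; —), (3; 1), (3; 1), (3; 2), (4; 1)]


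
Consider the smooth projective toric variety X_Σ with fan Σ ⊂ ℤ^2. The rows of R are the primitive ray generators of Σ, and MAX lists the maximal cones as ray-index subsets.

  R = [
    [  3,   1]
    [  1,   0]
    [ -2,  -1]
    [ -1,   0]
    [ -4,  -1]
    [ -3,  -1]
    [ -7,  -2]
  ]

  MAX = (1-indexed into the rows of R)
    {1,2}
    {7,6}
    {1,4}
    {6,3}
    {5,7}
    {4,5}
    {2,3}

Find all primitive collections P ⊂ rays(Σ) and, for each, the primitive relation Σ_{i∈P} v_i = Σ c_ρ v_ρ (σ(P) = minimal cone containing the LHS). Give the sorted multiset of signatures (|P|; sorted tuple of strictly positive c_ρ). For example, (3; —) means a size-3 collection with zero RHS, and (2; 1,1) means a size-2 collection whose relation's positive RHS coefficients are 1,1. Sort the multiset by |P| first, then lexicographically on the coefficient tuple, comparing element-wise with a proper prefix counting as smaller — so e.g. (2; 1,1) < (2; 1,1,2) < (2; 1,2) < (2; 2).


Δ(Σ) — 7 vertices, 14 min non-faces:

  P={1,6}:  v_{1} + v_{6} = 0  ⇒ sig = (2; —)
  P={2,4}:  v_{2} + v_{4} = 0  ⇒ sig = (2; —)
  P={1,3}:  v_{1} + v_{3} = v_{2}  ⇒ sig = (2; 1)
  P={1,5}:  v_{1} + v_{5} = v_{4}  ⇒ sig = (2; 1)
  P={1,7}:  v_{1} + v_{7} = v_{5}  ⇒ sig = (2; 1)
  P={2,5}:  v_{2} + v_{5} = v_{6}  ⇒ sig = (2; 1)
  P={2,6}:  v_{2} + v_{6} = v_{3}  ⇒ sig = (2; 1)
  P={3,4}:  v_{3} + v_{4} = v_{6}  ⇒ sig = (2; 1)
  P={4,6}:  v_{4} + v_{6} = v_{5}  ⇒ sig = (2; 1)
  P={5,6}:  v_{5} + v_{6} = v_{7}  ⇒ sig = (2; 1)
  P={2,7}:  v_{2} + v_{7} = 2·v_{6}  ⇒ sig = (2; 2)
  P={3,5}:  v_{3} + v_{5} = 2·v_{6}  ⇒ sig = (2; 2)
  P={4,7}:  v_{4} + v_{7} = 2·v_{5}  ⇒ sig = (2; 2)
  P={3,7}:  v_{3} + v_{7} = 3·v_{6}  ⇒ sig = (2; 3)

so the primitive-relation signature multiset is
    (2; —)
    (2; —)
    (2; 1)
    (2; 1)
    (2; 1)
    (2; 1)
    (2; 1)
    (2; 1)
    (2; 1)
    (2; 1)
    (2; 2)
    (2; 2)
    (2; 2)
    (2; 3)


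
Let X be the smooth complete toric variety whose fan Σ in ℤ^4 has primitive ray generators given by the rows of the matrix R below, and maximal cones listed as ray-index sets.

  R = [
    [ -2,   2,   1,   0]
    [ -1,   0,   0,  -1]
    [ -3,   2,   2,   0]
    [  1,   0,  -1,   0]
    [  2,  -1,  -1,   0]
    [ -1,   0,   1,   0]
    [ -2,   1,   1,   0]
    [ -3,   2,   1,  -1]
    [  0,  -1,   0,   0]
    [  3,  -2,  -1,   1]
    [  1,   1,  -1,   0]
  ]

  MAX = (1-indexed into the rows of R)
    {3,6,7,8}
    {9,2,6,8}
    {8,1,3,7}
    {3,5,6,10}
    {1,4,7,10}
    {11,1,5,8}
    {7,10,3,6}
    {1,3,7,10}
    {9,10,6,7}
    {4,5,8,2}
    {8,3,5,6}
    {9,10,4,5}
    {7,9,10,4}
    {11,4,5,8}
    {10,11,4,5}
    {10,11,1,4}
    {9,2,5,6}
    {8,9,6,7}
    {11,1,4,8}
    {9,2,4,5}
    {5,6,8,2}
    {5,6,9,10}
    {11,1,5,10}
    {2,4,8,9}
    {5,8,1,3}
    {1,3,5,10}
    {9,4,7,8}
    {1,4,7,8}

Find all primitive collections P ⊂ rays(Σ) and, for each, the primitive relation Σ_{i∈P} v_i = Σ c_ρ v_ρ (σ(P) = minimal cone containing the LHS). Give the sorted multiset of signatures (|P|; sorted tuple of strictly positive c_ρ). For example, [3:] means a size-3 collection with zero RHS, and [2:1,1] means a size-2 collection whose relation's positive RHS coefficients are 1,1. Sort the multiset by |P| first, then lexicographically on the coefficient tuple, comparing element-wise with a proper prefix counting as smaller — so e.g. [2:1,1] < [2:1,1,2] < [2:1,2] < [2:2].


Primitive collections (18):

  {4,6}:  v_{4} + v_{6} = 0 ; sig = [2:]
  {5,7}:  v_{5} + v_{7} = 0 ; sig = [2:]
  {8,10}:  v_{8} + v_{10} = 0 ; sig = [2:]
  {1,2}:  v_{1} + v_{2} = v_{8} ; sig = [2:1]
  {1,6}:  v_{1} + v_{6} = v_{3} ; sig = [2:1]
  {1,9}:  v_{1} + v_{9} = v_{7} ; sig = [2:1]
  {3,4}:  v_{3} + v_{4} = v_{1} ; sig = [2:1]
  {9,11}:  v_{9} + v_{11} = v_{4} ; sig = [2:1]
  {2,3}:  v_{2} + v_{3} = v_{6} + v_{8} ; sig = [2:1,1]
  {2,7}:  v_{2} + v_{7} = v_{8} + v_{9} ; sig = [2:1,1]
  {2,10}:  v_{2} + v_{10} = v_{5} + v_{9} ; sig = [2:1,1]
  {3,9}:  v_{3} + v_{9} = v_{6} + v_{7} ; sig = [2:1,1]
  {6,11}:  v_{6} + v_{11} = v_{1} + v_{5} ; sig = [2:1,1]
  {7,11}:  v_{7} + v_{11} = v_{1} + v_{4} ; sig = [2:1,1]
  {2,11}:  v_{2} + v_{11} = v_{4} + v_{5} + v_{8} ; sig = [2:1,1,1]
  {3,11}:  v_{3} + v_{11} = 2·v_{1} + v_{5} ; sig = [2:1,2]
  {1,4,5}:  v_{1} + v_{4} + v_{5} = v_{11} ; sig = [3:1]
  {5,8,9}:  v_{5} + v_{8} + v_{9} = v_{2} ; sig = [3:1]

Sorted signature multiset PRS(X):
    [2:]
    [2:]
    [2:]
    [2:1]
    [2:1]
    [2:1]
    [2:1]
    [2:1]
    [2:1,1]
    [2:1,1]
    [2:1,1]
    [2:1,1]
    [2:1,1]
    [2:1,1]
    [2:1,1,1]
    [2:1,2]
    [3:1]
    [3:1]


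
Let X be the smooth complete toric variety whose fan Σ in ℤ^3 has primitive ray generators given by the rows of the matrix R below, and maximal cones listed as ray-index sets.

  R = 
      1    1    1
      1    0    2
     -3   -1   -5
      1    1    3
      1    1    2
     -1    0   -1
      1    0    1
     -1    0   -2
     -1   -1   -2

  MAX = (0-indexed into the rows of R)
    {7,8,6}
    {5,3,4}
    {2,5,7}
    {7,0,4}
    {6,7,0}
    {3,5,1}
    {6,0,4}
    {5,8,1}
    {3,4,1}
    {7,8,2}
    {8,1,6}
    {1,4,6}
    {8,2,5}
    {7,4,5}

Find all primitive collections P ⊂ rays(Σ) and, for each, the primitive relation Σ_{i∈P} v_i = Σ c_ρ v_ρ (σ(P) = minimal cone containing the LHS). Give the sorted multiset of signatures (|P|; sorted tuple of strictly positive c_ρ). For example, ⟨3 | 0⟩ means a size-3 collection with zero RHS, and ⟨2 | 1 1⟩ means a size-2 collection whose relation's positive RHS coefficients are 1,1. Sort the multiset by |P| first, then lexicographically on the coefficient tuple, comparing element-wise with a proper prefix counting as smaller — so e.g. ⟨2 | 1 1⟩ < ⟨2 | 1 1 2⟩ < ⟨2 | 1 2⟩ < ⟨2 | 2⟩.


|primitive collections| = 18. Relations:

  P={1,7}:  v_{1} + v_{7} = 0  →  sig = ⟨2 | 0⟩
  P={4,8}:  v_{4} + v_{8} = 0  →  sig = ⟨2 | 0⟩
  P={5,6}:  v_{5} + v_{6} = 0  →  sig = ⟨2 | 0⟩
  P={0,1}:  v_{0} + v_{1} = v_{4} + v_{6}  →  sig = ⟨2 | 1 1⟩
  P={0,5}:  v_{0} + v_{5} = v_{4} + v_{7}  →  sig = ⟨2 | 1 1⟩
  P={0,8}:  v_{0} + v_{8} = v_{6} + v_{7}  →  sig = ⟨2 | 1 1⟩
  P={1,2}:  v_{1} + v_{2} = v_{5} + v_{8}  →  sig = ⟨2 | 1 1⟩
  P={2,4}:  v_{2} + v_{4} = v_{5} + v_{7}  →  sig = ⟨2 | 1 1⟩
  P={2,6}:  v_{2} + v_{6} = v_{7} + v_{8}  →  sig = ⟨2 | 1 1⟩
  P={3,6}:  v_{3} + v_{6} = v_{1} + v_{4}  →  sig = ⟨2 | 1 1⟩
  P={3,7}:  v_{3} + v_{7} = v_{4} + v_{5}  →  sig = ⟨2 | 1 1⟩
  P={3,8}:  v_{3} + v_{8} = v_{1} + v_{5}  →  sig = ⟨2 | 1 1⟩
  P={0,2}:  v_{0} + v_{2} = 2·v_{7}  →  sig = ⟨2 | 2⟩
  P={0,3}:  v_{0} + v_{3} = 2·v_{4}  →  sig = ⟨2 | 2⟩
  P={2,3}:  v_{2} + v_{3} = 2·v_{5}  →  sig = ⟨2 | 2⟩
  P={1,4,5}:  v_{1} + v_{4} + v_{5} = v_{3}  →  sig = ⟨3 | 1⟩
  P={4,6,7}:  v_{4} + v_{6} + v_{7} = v_{0}  →  sig = ⟨3 | 1⟩
  P={5,7,8}:  v_{5} + v_{7} + v_{8} = v_{2}  →  sig = ⟨3 | 1⟩

so the primitive-relation signature multiset is
{ ⟨2 | 0⟩ ×3,  ⟨2 | 1 1⟩ ×9,  ⟨2 | 2⟩ ×3,  ⟨3 | 1⟩ ×3 }


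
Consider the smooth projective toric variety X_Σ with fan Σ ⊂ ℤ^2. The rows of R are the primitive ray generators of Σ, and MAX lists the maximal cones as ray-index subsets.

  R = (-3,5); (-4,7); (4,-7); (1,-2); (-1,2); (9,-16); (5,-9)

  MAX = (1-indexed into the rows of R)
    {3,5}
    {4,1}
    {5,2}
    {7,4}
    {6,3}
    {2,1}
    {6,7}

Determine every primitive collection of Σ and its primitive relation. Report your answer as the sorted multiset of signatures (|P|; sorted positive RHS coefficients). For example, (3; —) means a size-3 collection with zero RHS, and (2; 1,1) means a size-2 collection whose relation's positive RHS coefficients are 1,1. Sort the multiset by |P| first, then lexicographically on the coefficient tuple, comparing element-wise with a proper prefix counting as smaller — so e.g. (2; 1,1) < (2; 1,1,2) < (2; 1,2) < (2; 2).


14 collections generate NE(X_Σ); each relation:

  {2,3}:  v_{2} + v_{3} = 0  ⇒ sig = (2; —)
  {4,5}:  v_{4} + v_{5} = 0  ⇒ sig = (2; —)
  {1,3}:  v_{1} + v_{3} = v_{4}  ⇒ sig = (2; 1)
  {1,5}:  v_{1} + v_{5} = v_{2}  ⇒ sig = (2; 1)
  {2,4}:  v_{2} + v_{4} = v_{1}  ⇒ sig = (2; 1)
  {2,6}:  v_{2} + v_{6} = v_{7}  ⇒ sig = (2; 1)
  {2,7}:  v_{2} + v_{7} = v_{4}  ⇒ sig = (2; 1)
  {3,4}:  v_{3} + v_{4} = v_{7}  ⇒ sig = (2; 1)
  {3,7}:  v_{3} + v_{7} = v_{6}  ⇒ sig = (2; 1)
  {5,7}:  v_{5} + v_{7} = v_{3}  ⇒ sig = (2; 1)
  {1,6}:  v_{1} + v_{6} = v_{4} + v_{7}  ⇒ sig = (2; 1,1)
  {1,7}:  v_{1} + v_{7} = 2·v_{4}  ⇒ sig = (2; 2)
  {4,6}:  v_{4} + v_{6} = 2·v_{7}  ⇒ sig = (2; 2)
  {5,6}:  v_{5} + v_{6} = 2·v_{3}  ⇒ sig = (2; 2)

Signatures (|P|; sorted positive RHS coefficients), sorted:
{ (2; —) ×2,  (2; 1) ×8,  (2; 1,1),  (2; 2) ×3 }


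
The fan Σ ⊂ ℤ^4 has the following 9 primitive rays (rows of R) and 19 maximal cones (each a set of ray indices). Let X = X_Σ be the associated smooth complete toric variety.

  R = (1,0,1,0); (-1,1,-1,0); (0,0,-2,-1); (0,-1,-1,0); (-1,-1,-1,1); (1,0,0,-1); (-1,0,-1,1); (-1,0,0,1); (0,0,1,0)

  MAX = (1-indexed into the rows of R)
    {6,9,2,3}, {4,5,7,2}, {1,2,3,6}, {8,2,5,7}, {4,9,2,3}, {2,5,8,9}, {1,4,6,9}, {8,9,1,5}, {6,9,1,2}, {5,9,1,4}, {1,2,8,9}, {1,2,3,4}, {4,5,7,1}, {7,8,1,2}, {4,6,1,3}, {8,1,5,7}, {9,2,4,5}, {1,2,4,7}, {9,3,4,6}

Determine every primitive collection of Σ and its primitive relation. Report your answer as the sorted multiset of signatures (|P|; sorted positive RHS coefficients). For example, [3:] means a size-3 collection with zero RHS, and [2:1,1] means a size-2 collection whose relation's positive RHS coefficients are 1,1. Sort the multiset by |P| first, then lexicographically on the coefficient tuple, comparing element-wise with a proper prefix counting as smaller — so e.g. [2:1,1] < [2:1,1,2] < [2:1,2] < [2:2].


Σ has 12 primitive collections:

  P={6,8}:  v_{6} + v_{8} = 0  ⇒ sig = [2:]
  P={4,8}:  v_{4} + v_{8} = v_{5}  ⇒ sig = [2:1]
  P={5,6}:  v_{5} + v_{6} = v_{4}  ⇒ sig = [2:1]
  P={7,9}:  v_{7} + v_{9} = v_{8}  ⇒ sig = [2:1]
  P={3,8}:  v_{3} + v_{8} = v_{2} + v_{4}  ⇒ sig = [2:1,1]
  P={6,7}:  v_{6} + v_{7} = v_{1} + v_{2} + v_{4}  ⇒ sig = [2:1,1,1]
  P={3,5}:  v_{3} + v_{5} = v_{2} + 2·v_{4}  ⇒ sig = [2:1,2]
  P={3,7}:  v_{3} + v_{7} = v_{1} + 2·v_{2} + 2·v_{4}  ⇒ sig = [2:1,2,2]
  P={1,2,5}:  v_{1} + v_{2} + v_{5} = v_{7}  ⇒ sig = [3:1]
  P={1,3,9}:  v_{1} + v_{3} + v_{9} = v_{6}  ⇒ sig = [3:1]
  P={2,4,6}:  v_{2} + v_{4} + v_{6} = v_{3}  ⇒ sig = [3:1]
  P={1,2,4,9}:  v_{1} + v_{2} + v_{4} + v_{9} = 0  ⇒ sig = [4:]

so the primitive-relation signature multiset is
    |P|=2: 8 collections, coeffs (), (1), (1), (1), (1,1), (1,1,1), (1,2), (1,2,2)
    |P|=3: 3 collections, coeffs (1), (1), (1)
    |P|=4: 1 collection, coeffs ()


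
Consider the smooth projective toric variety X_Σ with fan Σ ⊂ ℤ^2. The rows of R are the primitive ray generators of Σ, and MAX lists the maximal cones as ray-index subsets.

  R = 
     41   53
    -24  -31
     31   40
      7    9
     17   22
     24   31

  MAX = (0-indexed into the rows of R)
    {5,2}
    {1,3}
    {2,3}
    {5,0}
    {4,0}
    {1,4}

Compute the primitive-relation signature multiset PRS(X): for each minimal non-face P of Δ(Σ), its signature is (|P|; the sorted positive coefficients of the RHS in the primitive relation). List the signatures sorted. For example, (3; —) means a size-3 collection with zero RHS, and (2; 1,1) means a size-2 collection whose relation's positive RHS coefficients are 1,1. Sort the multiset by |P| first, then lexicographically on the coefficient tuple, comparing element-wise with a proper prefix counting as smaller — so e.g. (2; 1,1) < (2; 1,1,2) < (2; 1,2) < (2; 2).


Δ(Σ) — 6 vertices, 9 min non-faces:

  P={1,5}:  v_{1} + v_{5} = 0  →  sig = (2; —)
  P={0,1}:  v_{0} + v_{1} = v_{4}  →  sig = (2; 1)
  P={1,2}:  v_{1} + v_{2} = v_{3}  →  sig = (2; 1)
  P={3,4}:  v_{3} + v_{4} = v_{5}  →  sig = (2; 1)
  P={3,5}:  v_{3} + v_{5} = v_{2}  →  sig = (2; 1)
  P={4,5}:  v_{4} + v_{5} = v_{0}  →  sig = (2; 1)
  P={0,3}:  v_{0} + v_{3} = 2·v_{5}  →  sig = (2; 2)
  P={2,4}:  v_{2} + v_{4} = 2·v_{5}  →  sig = (2; 2)
  P={0,2}:  v_{0} + v_{2} = 3·v_{5}  →  sig = (2; 3)

Signatures (|P|; sorted positive RHS coefficients), sorted:
[(2; —), (2; 1), (2; 1), (2; 1), (2; 1), (2; 1), (2; 2), (2; 2), (2; 3)]


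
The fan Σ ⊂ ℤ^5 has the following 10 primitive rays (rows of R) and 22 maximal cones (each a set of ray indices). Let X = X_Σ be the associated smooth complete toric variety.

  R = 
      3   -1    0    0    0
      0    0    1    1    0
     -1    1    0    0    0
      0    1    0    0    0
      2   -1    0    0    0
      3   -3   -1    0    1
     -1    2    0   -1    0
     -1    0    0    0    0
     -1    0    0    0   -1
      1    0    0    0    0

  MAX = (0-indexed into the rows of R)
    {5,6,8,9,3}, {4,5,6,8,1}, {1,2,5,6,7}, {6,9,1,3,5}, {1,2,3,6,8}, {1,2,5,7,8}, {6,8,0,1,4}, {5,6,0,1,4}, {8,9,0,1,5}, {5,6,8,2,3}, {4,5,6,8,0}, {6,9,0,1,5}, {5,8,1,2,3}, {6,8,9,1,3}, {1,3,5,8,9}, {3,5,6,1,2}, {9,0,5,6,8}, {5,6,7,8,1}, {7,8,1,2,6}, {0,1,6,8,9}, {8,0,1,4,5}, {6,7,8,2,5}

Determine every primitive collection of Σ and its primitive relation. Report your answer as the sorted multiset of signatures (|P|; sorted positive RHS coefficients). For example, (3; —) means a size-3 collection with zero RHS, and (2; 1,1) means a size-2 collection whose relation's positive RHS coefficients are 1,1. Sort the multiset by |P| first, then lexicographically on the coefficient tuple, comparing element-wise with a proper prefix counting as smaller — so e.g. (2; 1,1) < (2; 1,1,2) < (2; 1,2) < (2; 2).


Minimal non-faces — 14 found among 10 rays, 22 max cones:

  {7,9}:  v_{7} + v_{9} = 0 — sig = (2; —)
  {0,7}:  v_{0} + v_{7} = v_{4} — sig = (2; 1)
  {2,4}:  v_{2} + v_{4} = v_{9} — sig = (2; 1)
  {2,9}:  v_{2} + v_{9} = v_{3} — sig = (2; 1)
  {3,7}:  v_{3} + v_{7} = v_{2} — sig = (2; 1)
  {4,9}:  v_{4} + v_{9} = v_{0} — sig = (2; 1)
  {4,7}:  v_{4} + v_{7} = v_{1} + v_{5} + v_{6} + v_{8} — sig = (2; 1,1,1,1)
  {0,2}:  v_{0} + v_{2} = 2·v_{9} — sig = (2; 2)
  {3,4}:  v_{3} + v_{4} = 2·v_{9} — sig = (2; 2)
  {0,3}:  v_{0} + v_{3} = 3·v_{9} — sig = (2; 3)
  {1,2,5,6,8}:  v_{1} + v_{2} + v_{5} + v_{6} + v_{8} = 0 — sig = (5; —)
  {1,3,5,6,8}:  v_{1} + v_{3} + v_{5} + v_{6} + v_{8} = v_{9} — sig = (5; 1)
  {1,5,6,8,9}:  v_{1} + v_{5} + v_{6} + v_{8} + v_{9} = v_{4} — sig = (5; 1)
  {0,1,5,6,8}:  v_{0} + v_{1} + v_{5} + v_{6} + v_{8} = 2·v_{4} — sig = (5; 2)

Signatures (|P|; sorted positive RHS coefficients), sorted:
    |P|=2: 10 collections, coeffs (), (1), (1), (1), (1), (1), (1,1,1,1), (2), (2), (3)
    |P|=5: 4 collections, coeffs (), (1), (1), (2)
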